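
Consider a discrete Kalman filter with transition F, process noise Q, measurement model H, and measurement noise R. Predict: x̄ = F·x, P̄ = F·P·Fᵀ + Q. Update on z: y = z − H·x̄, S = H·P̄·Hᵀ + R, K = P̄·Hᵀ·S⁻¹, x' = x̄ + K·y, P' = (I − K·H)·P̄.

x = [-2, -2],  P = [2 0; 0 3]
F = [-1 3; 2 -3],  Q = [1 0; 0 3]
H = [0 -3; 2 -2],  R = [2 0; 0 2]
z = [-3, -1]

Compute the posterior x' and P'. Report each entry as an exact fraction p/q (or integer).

x' = [-112/2043, 515/681]
P' = [2387/4086 109/681; 109/681 44/227]

x̄ = F·x = [-4, 2]
P̄ = F·P·Fᵀ + Q = [30 -31; -31 38]
y = z − H·x̄ = [3, 11]
S = H·P̄·Hᵀ + R = [344 414; 414 522]
K = P̄·Hᵀ·S⁻¹ = [-109/454 1733/4086; -66/227 -23/681]
x' = x̄ + K·y = [-112/2043, 515/681]
P' = (I − K·H)·P̄ = [2387/4086 109/681; 109/681 44/227]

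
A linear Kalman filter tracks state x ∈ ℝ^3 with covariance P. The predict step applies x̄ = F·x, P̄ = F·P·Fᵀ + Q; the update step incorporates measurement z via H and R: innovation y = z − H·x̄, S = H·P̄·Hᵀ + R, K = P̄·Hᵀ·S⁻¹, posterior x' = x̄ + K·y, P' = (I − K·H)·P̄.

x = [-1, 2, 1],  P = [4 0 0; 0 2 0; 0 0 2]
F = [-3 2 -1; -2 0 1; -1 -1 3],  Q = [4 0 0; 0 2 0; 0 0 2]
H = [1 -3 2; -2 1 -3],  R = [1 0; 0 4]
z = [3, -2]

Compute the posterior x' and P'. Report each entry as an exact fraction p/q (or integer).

x̄ = F·x = [6, 3, 2]
P̄ = F·P·Fᵀ + Q = [50 22 2; 22 20 14; 2 14 26]
y = z − H·x̄ = [2, 13]
S = H·P̄·Hᵀ + R = [43 -22; -22 310]
K = P̄·Hᵀ·S⁻¹ = [-928/2141 -646/2141; -2276/6423 -1529/6423; 1112/6423 -1330/6423]
x' = x̄ + K·y = [2592/2141, -1720/2141, -740/2141]
P' = (I − K·H)·P̄ = [41650/2141 -4814/2141 -28510/2141; -4814/2141 4786/6423 13262/6423; -28510/2141 13262/6423 63214/6423]

x' = [2592/2141, -1720/2141, -740/2141]
P' = [41650/2141 -4814/2141 -28510/2141; -4814/2141 4786/6423 13262/6423; -28510/2141 13262/6423 63214/6423]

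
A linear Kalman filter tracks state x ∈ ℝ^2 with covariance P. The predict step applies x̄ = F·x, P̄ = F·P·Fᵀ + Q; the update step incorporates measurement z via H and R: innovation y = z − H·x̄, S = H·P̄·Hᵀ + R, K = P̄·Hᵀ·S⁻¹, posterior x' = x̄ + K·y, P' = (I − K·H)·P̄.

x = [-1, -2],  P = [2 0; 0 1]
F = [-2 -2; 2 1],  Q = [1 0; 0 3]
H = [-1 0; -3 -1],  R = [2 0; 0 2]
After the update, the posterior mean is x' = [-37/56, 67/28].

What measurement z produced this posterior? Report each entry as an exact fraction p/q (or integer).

z = [3, -1]

x̄ = F·x = [6, -4]
P̄ = F·P·Fᵀ + Q = [13 -10; -10 12]
S = H·P̄·Hᵀ + R = [15 29; 29 71]
K = P̄·Hᵀ·S⁻¹ = [-41/112 -29/112; 47/56 -5/56]
x' − x̄ = [-373/56, 179/28] = K·y
y = (KᵀK)⁻¹·Kᵀ·(x' − x̄) = [9, 13]
z = y + H·x̄ = [9, 13] + [-6, -14] = [3, -1]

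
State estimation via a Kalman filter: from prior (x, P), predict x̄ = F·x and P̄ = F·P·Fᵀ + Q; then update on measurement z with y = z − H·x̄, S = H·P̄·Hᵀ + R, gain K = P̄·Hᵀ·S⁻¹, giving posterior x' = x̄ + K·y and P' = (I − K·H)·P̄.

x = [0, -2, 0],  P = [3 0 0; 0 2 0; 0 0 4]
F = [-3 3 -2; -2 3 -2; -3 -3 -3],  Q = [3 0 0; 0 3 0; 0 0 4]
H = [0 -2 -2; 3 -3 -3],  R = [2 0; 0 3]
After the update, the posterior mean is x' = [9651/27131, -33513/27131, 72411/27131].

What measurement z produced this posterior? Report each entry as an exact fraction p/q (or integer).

x̄ = F·x = [-6, -6, 6]
P̄ = F·P·Fᵀ + Q = [64 52 33; 52 49 24; 33 24 85]
S = H·P̄·Hᵀ + R = [730 582; 582 687]
K = P̄·Hᵀ·S⁻¹ = [-13354/27131 8825/27131; -10606/27131 6497/27131; -2845/27131 -6594/27131]
x' − x̄ = [172437/27131, 129273/27131, -90375/27131] = K·y
y = (KᵀK)⁻¹·Kᵀ·(x' − x̄) = [-3, 15]
z = y + H·x̄ = [-3, 15] + [0, -18] = [-3, -3]

z = [-3, -3]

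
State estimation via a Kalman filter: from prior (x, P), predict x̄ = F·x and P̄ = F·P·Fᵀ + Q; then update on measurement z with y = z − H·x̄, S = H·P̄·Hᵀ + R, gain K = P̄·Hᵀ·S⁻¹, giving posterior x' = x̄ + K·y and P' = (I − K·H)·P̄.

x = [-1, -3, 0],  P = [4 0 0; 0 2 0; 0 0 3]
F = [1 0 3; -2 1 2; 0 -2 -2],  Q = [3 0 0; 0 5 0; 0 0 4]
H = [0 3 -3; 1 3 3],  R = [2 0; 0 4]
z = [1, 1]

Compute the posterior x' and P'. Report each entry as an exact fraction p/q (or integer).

x' = [162813/78902, 1407/39451, -20985/78902]
P' = [986657/39451 -164158/39451 -167115/39451; -164158/39451 33810/39451 29912/39451; -167115/39451 29912/39451 34755/39451]

x̄ = F·x = [-1, -1, 6]
P̄ = F·P·Fᵀ + Q = [34 10 -18; 10 35 -16; -18 -16 24]
y = z − H·x̄ = [22, -13]
S = H·P̄·Hᵀ + R = [821 183; 183 233]
K = P̄·Hᵀ·S⁻¹ = [8871/78902 -3581/78902; 5847/39451 6752/39451; -14529/78902 13443/78902]
x' = x̄ + K·y = [162813/78902, 1407/39451, -20985/78902]
P' = (I − K·H)·P̄ = [986657/39451 -164158/39451 -167115/39451; -164158/39451 33810/39451 29912/39451; -167115/39451 29912/39451 34755/39451]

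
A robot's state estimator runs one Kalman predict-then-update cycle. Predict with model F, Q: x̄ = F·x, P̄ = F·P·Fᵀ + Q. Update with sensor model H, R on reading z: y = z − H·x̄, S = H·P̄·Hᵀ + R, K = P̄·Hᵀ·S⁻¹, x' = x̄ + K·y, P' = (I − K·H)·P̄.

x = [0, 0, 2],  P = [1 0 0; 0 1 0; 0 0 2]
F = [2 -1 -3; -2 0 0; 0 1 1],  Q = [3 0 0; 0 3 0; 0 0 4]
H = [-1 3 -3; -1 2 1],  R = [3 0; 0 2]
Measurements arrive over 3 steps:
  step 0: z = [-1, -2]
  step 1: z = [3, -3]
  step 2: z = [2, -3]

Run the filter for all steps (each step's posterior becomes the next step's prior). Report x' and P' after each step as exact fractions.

step 0: x̄ = F·x = [-6, 0, 2]
step 0: P̄ = F·P·Fᵀ + Q = [26 -4 -7; -4 7 0; -7 0 7]
step 0: y = z − H·x̄ = [-1, -10]
step 0: S = H·P̄·Hᵀ + R = [137 53; 53 93]
step 0: K = P̄·Hᵀ·S⁻¹ = [148/2483 -1179/2483; 1371/9932 1141/9932; -511/2483 665/2483]
step 0: x' = x̄ + K·y = [-3256/2483, -12781/9932, -1173/2483]
step 0: P' = (I − K·H)·P̄ = [18735/2483 7590/2483 1197/2483; 7590/2483 14711/9932 805/2483; 1197/2483 805/2483 917/2483]
step 1: x̄ = F·x = [809/9932, 6512/2483, -17473/9932]
step 1: P̄ = F·P·Fᵀ + Q = [217703/9932 -52578/2483 31701/9932; -52578/2483 82389/2483 -17574/2483; 31701/9932 -17574/2483 64547/9932]
step 1: y = z − H·x̄ = [-49979/4966, -31805/4966]
step 1: S = H·P̄·Hᵀ + R = [1627958/2483 831812/2483; 831812/2483 529250/2483]
step 1: K = P̄·Hᵀ·S⁻¹ = [171947/22779644 -6797749/22779644; 1366767/11389822 1075662/5694911; -14221739/68338932 18873881/68338932]
step 1: x' = x̄ + K·y = [43661505/22779644, 4675205/22779644, -32657979/22779644]
step 1: P' = (I − K·H)·P̄ = [100461051/22779644 40174839/22779644 6515875/22779644; 40174839/22779644 10817547/11389822 5509947/22779644; 6515875/22779644 5509947/22779644 24235705/68338932]
step 2: x̄ = F·x = [90310871/11389822, -43661505/11389822, -13991387/11389822]
step 2: P̄ = F·P·Fᵀ + Q = [358695171/22779644 -70599819/5694911 25470841/22779644; -70599819/5694911 117545784/5694911 -23345357/5694911; 25470841/22779644 -23345357/5694911 395556397/68338932]
step 2: y = z − H·x̄ = [202100869/11389822, 78727901/5694911]
step 2: S = H·P̄·Hᵀ + R = [2343359481/5694911 1131829984/5694911; 1131829984/5694911 2341476634/17084733]
step 2: K = P̄·Hᵀ·S⁻¹ = [683933063/96214797842 -57335276727/192429595684; 5744446298/48107398921 9072731841/48107398921; -20030192161/96214797842 53139026305/192429595684]
step 2: x' = x̄ + K·y = [378722307741/96214797842, 85878500749/96214797842, -106303128489/96214797842]
step 2: P' = (I − K·H)·P̄ = [1693546972851/384859191368 169288104651/96214797842 109901028735/384859191368; 169288104651/96214797842 45582882138/48107398921 23247503463/96214797842; 109901028735/384859191368 23247503463/96214797842 136477106251/384859191368]

step 0: x' = [-3256/2483, -12781/9932, -1173/2483], P' = [18735/2483 7590/2483 1197/2483; 7590/2483 14711/9932 805/2483; 1197/2483 805/2483 917/2483]
step 1: x' = [43661505/22779644, 4675205/22779644, -32657979/22779644], P' = [100461051/22779644 40174839/22779644 6515875/22779644; 40174839/22779644 10817547/11389822 5509947/22779644; 6515875/22779644 5509947/22779644 24235705/68338932]
step 2: x' = [378722307741/96214797842, 85878500749/96214797842, -106303128489/96214797842], P' = [1693546972851/384859191368 169288104651/96214797842 109901028735/384859191368; 169288104651/96214797842 45582882138/48107398921 23247503463/96214797842; 109901028735/384859191368 23247503463/96214797842 136477106251/384859191368]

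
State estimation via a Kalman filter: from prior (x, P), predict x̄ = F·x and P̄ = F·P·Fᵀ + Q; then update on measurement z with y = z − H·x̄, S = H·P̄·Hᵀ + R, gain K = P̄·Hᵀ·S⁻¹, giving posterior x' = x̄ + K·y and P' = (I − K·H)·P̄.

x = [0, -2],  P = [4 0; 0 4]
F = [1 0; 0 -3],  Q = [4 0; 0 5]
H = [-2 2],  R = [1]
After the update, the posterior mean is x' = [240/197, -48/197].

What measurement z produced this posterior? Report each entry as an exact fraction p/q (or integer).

x̄ = F·x = [0, 6]
P̄ = F·P·Fᵀ + Q = [8 0; 0 41]
S = H·P̄·Hᵀ + R = [197]
K = P̄·Hᵀ·S⁻¹ = [-16/197; 82/197]
x' − x̄ = [240/197, -1230/197] = K·y
y = (KᵀK)⁻¹·Kᵀ·(x' − x̄) = [-15]
z = y + H·x̄ = [-15] + [12] = [-3]

z = [-3]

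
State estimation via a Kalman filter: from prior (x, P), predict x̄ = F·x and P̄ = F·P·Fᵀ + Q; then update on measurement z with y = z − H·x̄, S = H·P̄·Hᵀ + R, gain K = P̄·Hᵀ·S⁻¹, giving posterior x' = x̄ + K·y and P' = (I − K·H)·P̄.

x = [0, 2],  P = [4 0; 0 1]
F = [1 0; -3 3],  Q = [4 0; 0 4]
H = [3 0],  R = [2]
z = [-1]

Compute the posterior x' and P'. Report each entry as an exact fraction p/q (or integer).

x̄ = F·x = [0, 6]
P̄ = F·P·Fᵀ + Q = [8 -12; -12 49]
y = z − H·x̄ = [-1]
S = H·P̄·Hᵀ + R = [74]
K = P̄·Hᵀ·S⁻¹ = [12/37; -18/37]
x' = x̄ + K·y = [-12/37, 240/37]
P' = (I − K·H)·P̄ = [8/37 -12/37; -12/37 1165/37]

x' = [-12/37, 240/37]
P' = [8/37 -12/37; -12/37 1165/37]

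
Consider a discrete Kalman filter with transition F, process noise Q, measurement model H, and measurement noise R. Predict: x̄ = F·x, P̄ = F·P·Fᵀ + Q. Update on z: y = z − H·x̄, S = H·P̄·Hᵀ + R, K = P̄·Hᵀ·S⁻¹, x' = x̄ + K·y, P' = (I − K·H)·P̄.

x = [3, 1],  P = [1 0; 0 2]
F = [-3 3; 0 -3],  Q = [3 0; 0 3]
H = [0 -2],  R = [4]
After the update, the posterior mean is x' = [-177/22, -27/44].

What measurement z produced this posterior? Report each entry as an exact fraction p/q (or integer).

z = [1]

x̄ = F·x = [-6, -3]
P̄ = F·P·Fᵀ + Q = [30 -18; -18 21]
S = H·P̄·Hᵀ + R = [88]
K = P̄·Hᵀ·S⁻¹ = [9/22; -21/44]
x' − x̄ = [-45/22, 105/44] = K·y
y = (KᵀK)⁻¹·Kᵀ·(x' − x̄) = [-5]
z = y + H·x̄ = [-5] + [6] = [1]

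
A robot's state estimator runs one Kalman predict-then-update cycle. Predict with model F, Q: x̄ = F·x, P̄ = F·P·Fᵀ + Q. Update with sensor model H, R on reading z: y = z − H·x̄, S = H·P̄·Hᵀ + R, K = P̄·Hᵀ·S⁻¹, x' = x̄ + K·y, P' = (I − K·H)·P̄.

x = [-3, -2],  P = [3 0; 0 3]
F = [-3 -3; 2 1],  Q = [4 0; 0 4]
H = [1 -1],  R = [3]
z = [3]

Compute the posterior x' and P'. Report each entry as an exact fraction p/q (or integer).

x' = [155/67, -76/67]
P' = [547/134 146/67; 146/67 215/67]

x̄ = F·x = [15, -8]
P̄ = F·P·Fᵀ + Q = [58 -27; -27 19]
y = z − H·x̄ = [-20]
S = H·P̄·Hᵀ + R = [134]
K = P̄·Hᵀ·S⁻¹ = [85/134; -23/67]
x' = x̄ + K·y = [155/67, -76/67]
P' = (I − K·H)·P̄ = [547/134 146/67; 146/67 215/67]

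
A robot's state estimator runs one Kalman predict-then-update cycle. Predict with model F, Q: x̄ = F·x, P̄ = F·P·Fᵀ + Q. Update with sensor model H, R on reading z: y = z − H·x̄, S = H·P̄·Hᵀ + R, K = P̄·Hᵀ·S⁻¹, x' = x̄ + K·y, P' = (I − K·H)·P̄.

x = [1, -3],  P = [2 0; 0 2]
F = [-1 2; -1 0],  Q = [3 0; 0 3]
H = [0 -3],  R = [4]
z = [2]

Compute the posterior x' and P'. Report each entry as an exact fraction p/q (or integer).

x̄ = F·x = [-7, -1]
P̄ = F·P·Fᵀ + Q = [13 2; 2 5]
y = z − H·x̄ = [-1]
S = H·P̄·Hᵀ + R = [49]
K = P̄·Hᵀ·S⁻¹ = [-6/49; -15/49]
x' = x̄ + K·y = [-337/49, -34/49]
P' = (I − K·H)·P̄ = [601/49 8/49; 8/49 20/49]

x' = [-337/49, -34/49]
P' = [601/49 8/49; 8/49 20/49]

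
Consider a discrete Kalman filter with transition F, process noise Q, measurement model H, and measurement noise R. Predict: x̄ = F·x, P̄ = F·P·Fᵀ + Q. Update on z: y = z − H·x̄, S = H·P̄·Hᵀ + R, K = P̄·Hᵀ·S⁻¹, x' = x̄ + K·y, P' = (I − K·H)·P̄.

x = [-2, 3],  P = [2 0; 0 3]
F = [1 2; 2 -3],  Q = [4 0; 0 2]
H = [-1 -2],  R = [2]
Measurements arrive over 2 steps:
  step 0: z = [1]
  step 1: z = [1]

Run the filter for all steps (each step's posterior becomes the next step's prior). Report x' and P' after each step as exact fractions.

step 0: x' = [17/8, -7/4], P' = [479/28 -121/14; -121/14 34/7]
step 1: x' = [-32692/24223, 4756/24223], P' = [144434/24223 -72250/24223; -72250/24223 48225/24223]

step 0: x̄ = F·x = [4, -13]
step 0: P̄ = F·P·Fᵀ + Q = [18 -14; -14 37]
step 0: y = z − H·x̄ = [-21]
step 0: S = H·P̄·Hᵀ + R = [112]
step 0: K = P̄·Hᵀ·S⁻¹ = [5/56; -15/28]
step 0: x' = x̄ + K·y = [17/8, -7/4]
step 0: P' = (I − K·H)·P̄ = [479/28 -121/14; -121/14 34/7]
step 1: x̄ = F·x = [-11/8, 19/2]
step 1: P̄ = F·P·Fᵀ + Q = [167/28 -25/7; -25/7 1525/7]
step 1: y = z − H·x̄ = [149/8]
step 1: S = H·P̄·Hᵀ + R = [24223/28]
step 1: K = P̄·Hᵀ·S⁻¹ = [33/24223; -12100/24223]
step 1: x' = x̄ + K·y = [-32692/24223, 4756/24223]
step 1: P' = (I − K·H)·P̄ = [144434/24223 -72250/24223; -72250/24223 48225/24223]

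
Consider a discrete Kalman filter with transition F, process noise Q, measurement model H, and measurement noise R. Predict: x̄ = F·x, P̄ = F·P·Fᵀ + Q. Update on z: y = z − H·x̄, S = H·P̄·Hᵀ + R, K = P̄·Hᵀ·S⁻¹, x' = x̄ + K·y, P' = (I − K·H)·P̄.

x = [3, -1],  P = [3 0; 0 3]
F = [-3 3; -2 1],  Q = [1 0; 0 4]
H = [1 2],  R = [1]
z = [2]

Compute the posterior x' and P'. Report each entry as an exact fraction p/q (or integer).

x' = [43/60, 7/12]
P' = [1319/240 -121/48; -121/48 67/48]

x̄ = F·x = [-12, -7]
P̄ = F·P·Fᵀ + Q = [55 27; 27 19]
y = z − H·x̄ = [28]
S = H·P̄·Hᵀ + R = [240]
K = P̄·Hᵀ·S⁻¹ = [109/240; 13/48]
x' = x̄ + K·y = [43/60, 7/12]
P' = (I − K·H)·P̄ = [1319/240 -121/48; -121/48 67/48]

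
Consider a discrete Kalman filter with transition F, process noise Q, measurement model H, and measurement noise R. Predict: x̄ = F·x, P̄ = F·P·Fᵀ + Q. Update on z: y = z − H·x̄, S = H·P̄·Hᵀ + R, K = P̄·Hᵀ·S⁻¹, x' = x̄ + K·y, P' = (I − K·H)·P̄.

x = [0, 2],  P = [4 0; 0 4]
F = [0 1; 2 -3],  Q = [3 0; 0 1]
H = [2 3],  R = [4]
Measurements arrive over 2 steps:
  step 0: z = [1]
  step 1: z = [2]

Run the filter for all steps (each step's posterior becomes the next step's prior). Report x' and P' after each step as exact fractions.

step 0: x' = [80/73, -33/73], P' = [2071/365 -282/73; -282/73 224/73]
step 1: x' = [-6971/257001, 59916/85667], P' = [1014151/257001 -231638/85667; -231638/85667 196464/85667]

step 0: x̄ = F·x = [2, -6]
step 0: P̄ = F·P·Fᵀ + Q = [7 -12; -12 53]
step 0: y = z − H·x̄ = [15]
step 0: S = H·P̄·Hᵀ + R = [365]
step 0: K = P̄·Hᵀ·S⁻¹ = [-22/365; 27/73]
step 0: x' = x̄ + K·y = [80/73, -33/73]
step 0: P' = (I − K·H)·P̄ = [2071/365 -282/73; -282/73 224/73]
step 1: x̄ = F·x = [-33/73, 259/73]
step 1: P̄ = F·P·Fᵀ + Q = [443/73 -1236/73; -1236/73 35649/365]
step 1: y = z − H·x̄ = [-565/73]
step 1: S = H·P̄·Hᵀ + R = [257001/365]
step 1: K = P̄·Hᵀ·S⁻¹ = [-14110/257001; 31529/85667]
step 1: x' = x̄ + K·y = [-6971/257001, 59916/85667]
step 1: P' = (I − K·H)·P̄ = [1014151/257001 -231638/85667; -231638/85667 196464/85667]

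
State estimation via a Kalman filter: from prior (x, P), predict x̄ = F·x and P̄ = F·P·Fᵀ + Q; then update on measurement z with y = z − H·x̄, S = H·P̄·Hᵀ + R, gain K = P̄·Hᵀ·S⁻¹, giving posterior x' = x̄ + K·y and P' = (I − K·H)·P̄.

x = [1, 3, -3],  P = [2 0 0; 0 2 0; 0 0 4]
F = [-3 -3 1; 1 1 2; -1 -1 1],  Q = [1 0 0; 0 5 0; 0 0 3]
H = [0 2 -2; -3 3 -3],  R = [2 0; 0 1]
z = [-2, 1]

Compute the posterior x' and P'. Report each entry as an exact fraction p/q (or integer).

x̄ = F·x = [-15, -2, -7]
P̄ = F·P·Fᵀ + Q = [41 -4 16; -4 25 4; 16 4 11]
y = z − H·x̄ = [-12, -59]
S = H·P̄·Hᵀ + R = [114 288; 288 982]
K = P̄·Hᵀ·S⁻¹ = [3356/7251 -1557/4834; 1637/2417 -591/4834; 1531/7251 -639/4834]
x' = x̄ + K·y = [-7495/4834, -14087/4834, -8385/4834]
P' = (I − K·H)·P̄ = [8269/14502 3471/4834 3701/14502; 3471/4834 27667/4834 24393/4834; 3701/14502 24393/4834 70117/14502]

x' = [-7495/4834, -14087/4834, -8385/4834]
P' = [8269/14502 3471/4834 3701/14502; 3471/4834 27667/4834 24393/4834; 3701/14502 24393/4834 70117/14502]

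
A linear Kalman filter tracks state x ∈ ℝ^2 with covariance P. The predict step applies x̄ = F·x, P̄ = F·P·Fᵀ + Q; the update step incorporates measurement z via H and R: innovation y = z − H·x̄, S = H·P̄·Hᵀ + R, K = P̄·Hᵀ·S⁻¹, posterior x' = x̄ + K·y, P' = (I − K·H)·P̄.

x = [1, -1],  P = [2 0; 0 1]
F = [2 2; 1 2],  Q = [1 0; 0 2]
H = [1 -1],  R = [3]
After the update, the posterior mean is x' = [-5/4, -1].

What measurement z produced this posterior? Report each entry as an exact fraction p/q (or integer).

z = [-1]

x̄ = F·x = [0, -1]
P̄ = F·P·Fᵀ + Q = [13 8; 8 8]
S = H·P̄·Hᵀ + R = [8]
K = P̄·Hᵀ·S⁻¹ = [5/8; 0]
x' − x̄ = [-5/4, 0] = K·y
y = (KᵀK)⁻¹·Kᵀ·(x' − x̄) = [-2]
z = y + H·x̄ = [-2] + [1] = [-1]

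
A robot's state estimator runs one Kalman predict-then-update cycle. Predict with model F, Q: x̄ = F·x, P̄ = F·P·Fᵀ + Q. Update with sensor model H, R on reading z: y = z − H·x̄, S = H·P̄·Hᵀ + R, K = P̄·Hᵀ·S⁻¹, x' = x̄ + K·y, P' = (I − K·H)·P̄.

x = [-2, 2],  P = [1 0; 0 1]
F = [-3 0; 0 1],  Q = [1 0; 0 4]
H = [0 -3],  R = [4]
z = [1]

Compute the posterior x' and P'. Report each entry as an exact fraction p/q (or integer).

x̄ = F·x = [6, 2]
P̄ = F·P·Fᵀ + Q = [10 0; 0 5]
y = z − H·x̄ = [7]
S = H·P̄·Hᵀ + R = [49]
K = P̄·Hᵀ·S⁻¹ = [0; -15/49]
x' = x̄ + K·y = [6, -1/7]
P' = (I − K·H)·P̄ = [10 0; 0 20/49]

x' = [6, -1/7]
P' = [10 0; 0 20/49]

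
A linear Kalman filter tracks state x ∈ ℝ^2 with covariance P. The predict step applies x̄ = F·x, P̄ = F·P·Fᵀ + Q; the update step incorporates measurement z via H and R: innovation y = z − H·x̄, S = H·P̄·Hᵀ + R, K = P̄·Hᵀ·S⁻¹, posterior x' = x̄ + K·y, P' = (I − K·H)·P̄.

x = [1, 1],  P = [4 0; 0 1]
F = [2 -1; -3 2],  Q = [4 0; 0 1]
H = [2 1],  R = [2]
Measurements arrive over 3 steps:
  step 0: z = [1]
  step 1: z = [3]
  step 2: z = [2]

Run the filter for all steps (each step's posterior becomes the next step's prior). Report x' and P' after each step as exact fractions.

step 0: x' = [1, -1], P' = [227/23 -422/23; -422/23 822/23]
step 1: x' = [514/83, -1581/166], P' = [6560/83 -12855/83; -12855/83 50669/166]
step 2: x' = [133175/16274, -116205/8137], P' = [3159793/16274 -3106515/8137; -3106515/8137 6122416/8137]

step 0: x̄ = F·x = [1, -1]
step 0: P̄ = F·P·Fᵀ + Q = [21 -26; -26 41]
step 0: y = z − H·x̄ = [0]
step 0: S = H·P̄·Hᵀ + R = [23]
step 0: K = P̄·Hᵀ·S⁻¹ = [16/23; -11/23]
step 0: x' = x̄ + K·y = [1, -1]
step 0: P' = (I − K·H)·P̄ = [227/23 -422/23; -422/23 822/23]
step 1: x̄ = F·x = [3, -5]
step 1: P̄ = F·P·Fᵀ + Q = [3510/23 -5960/23; -5960/23 10418/23]
step 1: y = z − H·x̄ = [2]
step 1: S = H·P̄·Hᵀ + R = [664/23]
step 1: K = P̄·Hᵀ·S⁻¹ = [265/166; -751/332]
step 1: x' = x̄ + K·y = [514/83, -1581/166]
step 1: P' = (I − K·H)·P̄ = [6560/83 -12855/83; -12855/83 50669/166]
step 2: x̄ = F·x = [3637/166, -3123/83]
step 2: P̄ = F·P·Fᵀ + Q = [206653/166 -180014/83; -180014/83 314721/83]
step 2: y = z − H·x̄ = [-348/83]
step 2: S = H·P̄·Hᵀ + R = [8137/83]
step 2: K = P̄·Hᵀ·S⁻¹ = [26639/8137; -45307/8137]
step 2: x' = x̄ + K·y = [133175/16274, -116205/8137]
step 2: P' = (I − K·H)·P̄ = [3159793/16274 -3106515/8137; -3106515/8137 6122416/8137]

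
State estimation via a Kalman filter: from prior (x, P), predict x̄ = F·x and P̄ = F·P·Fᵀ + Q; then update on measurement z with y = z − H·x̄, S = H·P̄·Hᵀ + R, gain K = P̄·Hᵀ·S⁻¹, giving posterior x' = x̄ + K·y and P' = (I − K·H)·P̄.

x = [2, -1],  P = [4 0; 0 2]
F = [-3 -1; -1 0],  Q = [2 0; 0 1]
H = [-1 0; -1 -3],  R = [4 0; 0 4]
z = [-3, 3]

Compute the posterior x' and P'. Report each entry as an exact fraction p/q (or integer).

x̄ = F·x = [-5, -2]
P̄ = F·P·Fᵀ + Q = [40 12; 12 5]
y = z − H·x̄ = [-8, -8]
S = H·P̄·Hᵀ + R = [44 76; 76 161]
K = P̄·Hᵀ·S⁻¹ = [-166/327 -76/327; 10/109 -23/109]
x' = x̄ + K·y = [301/327, -114/109]
P' = (I − K·H)·P̄ = [664/327 -40/109; -40/109 44/109]

x' = [301/327, -114/109]
P' = [664/327 -40/109; -40/109 44/109]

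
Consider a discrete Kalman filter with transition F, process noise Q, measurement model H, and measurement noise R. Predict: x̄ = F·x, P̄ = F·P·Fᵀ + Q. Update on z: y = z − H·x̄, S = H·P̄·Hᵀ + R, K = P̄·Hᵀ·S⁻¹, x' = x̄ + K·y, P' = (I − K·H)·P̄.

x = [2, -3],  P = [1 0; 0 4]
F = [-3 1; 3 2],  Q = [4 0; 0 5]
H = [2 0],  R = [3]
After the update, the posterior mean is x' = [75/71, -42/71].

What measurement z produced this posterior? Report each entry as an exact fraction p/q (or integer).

z = [3]

x̄ = F·x = [-9, 0]
P̄ = F·P·Fᵀ + Q = [17 -1; -1 30]
S = H·P̄·Hᵀ + R = [71]
K = P̄·Hᵀ·S⁻¹ = [34/71; -2/71]
x' − x̄ = [714/71, -42/71] = K·y
y = (KᵀK)⁻¹·Kᵀ·(x' − x̄) = [21]
z = y + H·x̄ = [21] + [-18] = [3]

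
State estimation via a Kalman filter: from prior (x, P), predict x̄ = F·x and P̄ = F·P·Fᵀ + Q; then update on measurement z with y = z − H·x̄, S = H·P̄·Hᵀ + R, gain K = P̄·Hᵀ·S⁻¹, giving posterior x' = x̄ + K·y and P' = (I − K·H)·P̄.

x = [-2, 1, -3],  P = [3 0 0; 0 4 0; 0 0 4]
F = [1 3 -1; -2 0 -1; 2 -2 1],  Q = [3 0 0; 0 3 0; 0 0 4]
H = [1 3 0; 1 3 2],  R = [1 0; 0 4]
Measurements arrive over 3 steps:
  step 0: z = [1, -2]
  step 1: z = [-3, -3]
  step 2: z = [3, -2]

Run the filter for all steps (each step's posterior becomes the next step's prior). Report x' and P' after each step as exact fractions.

step 0: x' = [-2252/10813, 4744/10813, -16215/10813], P' = [356502/10813 -117774/10813 -8438/10813; -117774/10813 40098/10813 1066/10813; -8438/10813 1066/10813 12544/10813]
step 1: x' = [1266053811/589971518, -1012583823/589971518, 55661749/294985759], P' = [3342846153/589971518 -1116103671/589971518 59327366/294985759; -1116103671/589971518 438113889/589971518 -68302834/294985759; 59327366/294985759 -68302834/294985759 340951844/294985759]
step 2: x' = [-4444545563149/1639489983078, 3062059237403/1639489983078, -590062268165/273248330513], P' = [17582129118217/3278979966156 -5829209880239/3278979966156 35023624319/273248330513; -5829209880239/3278979966156 2295028728841/3278979966156 -55919201545/273248330513; 35023624319/273248330513 -55919201545/273248330513 311651037516/273248330513]

step 0: x̄ = F·x = [4, 7, -9]
step 0: P̄ = F·P·Fᵀ + Q = [46 -2 -22; -2 19 -16; -22 -16 36]
step 0: y = z − H·x̄ = [-24, -9]
step 0: S = H·P̄·Hᵀ + R = [206 65; 65 73]
step 0: K = P̄·Hᵀ·S⁻¹ = [3180/10813 -3424/10813; 2520/10813 1163/10813; -5240/10813 4962/10813]
step 0: x' = x̄ + K·y = [-2252/10813, 4744/10813, -16215/10813]
step 0: P' = (I − K·H)·P̄ = [356502/10813 -117774/10813 -8438/10813; -117774/10813 40098/10813 1066/10813; -8438/10813 1066/10813 12544/10813]
step 1: x̄ = F·x = [28195/10813, 20719/10813, -30207/10813]
step 1: P̄ = F·P·Fᵀ + Q = [66203/10813 -5452/10813 2544/10813; -5452/10813 1437239/10813 -1873764/10813; 2544/10813 -1873764/10813 2546372/10813]
step 1: y = z − H·x̄ = [-122791/10813, -62377/10813]
step 1: S = H·P̄·Hᵀ + R = [12979455/10813 1731146/10813; 1731146/10813 722390/10813]
step 1: K = P̄·Hᵀ·S⁻¹ = [-2732430/294985759 57961151/589971518; 99118998/294985759 -18743335/589971518; -145581136/294985759 134080638/294985759]
step 1: x' = x̄ + K·y = [1266053811/589971518, -1012583823/589971518, 55661749/294985759]
step 1: P' = (I − K·H)·P̄ = [3342846153/589971518 -1116103671/589971518 59327366/294985759; -1116103671/589971518 438113889/589971518 -68302834/294985759; 59327366/294985759 -68302834/294985759 340951844/294985759]
step 2: x̄ = F·x = [-941510578/294985759, -1321715560/294985759, 2334299383/294985759]
step 2: P̄ = F·P·Fᵀ + Q = [1811695957/294985759 610652572/294985759 -945496236/294985759; 610652572/294985759 8148910891/294985759 -9632766624/294985759; -945496236/294985759 -9632766624/294985759 14057750448/294985759]
step 2: y = z − H·x̄ = [5791614535/294985759, -351913026/294985759]
step 2: S = H·P̄·Hᵀ + R = [79110795167/294985759 19128217192/294985759; 19128217192/294985759 16851569804/294985759]
step 2: K = P̄·Hᵀ·S⁻¹ = [23624869375/819744991539 233766615289/3278979966156; 263969076571/819744991539 -71546132699/3278979966156; -132733980316/273248330513 122642023679/273248330513]
step 2: x' = x̄ + K·y = [-4444545563149/1639489983078, 3062059237403/1639489983078, -590062268165/273248330513]
step 2: P' = (I − K·H)·P̄ = [17582129118217/3278979966156 -5829209880239/3278979966156 35023624319/273248330513; -5829209880239/3278979966156 2295028728841/3278979966156 -55919201545/273248330513; 35023624319/273248330513 -55919201545/273248330513 311651037516/273248330513]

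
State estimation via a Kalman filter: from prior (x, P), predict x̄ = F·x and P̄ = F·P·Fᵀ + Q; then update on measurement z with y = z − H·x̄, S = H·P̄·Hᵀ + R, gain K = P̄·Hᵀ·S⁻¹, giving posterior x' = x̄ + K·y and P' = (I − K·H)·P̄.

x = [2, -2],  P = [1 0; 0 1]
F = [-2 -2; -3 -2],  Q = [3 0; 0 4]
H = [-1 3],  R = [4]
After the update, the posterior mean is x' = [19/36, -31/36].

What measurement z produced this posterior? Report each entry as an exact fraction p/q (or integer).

z = [-3]

x̄ = F·x = [0, -2]
P̄ = F·P·Fᵀ + Q = [11 10; 10 17]
S = H·P̄·Hᵀ + R = [108]
K = P̄·Hᵀ·S⁻¹ = [19/108; 41/108]
x' − x̄ = [19/36, 41/36] = K·y
y = (KᵀK)⁻¹·Kᵀ·(x' − x̄) = [3]
z = y + H·x̄ = [3] + [-6] = [-3]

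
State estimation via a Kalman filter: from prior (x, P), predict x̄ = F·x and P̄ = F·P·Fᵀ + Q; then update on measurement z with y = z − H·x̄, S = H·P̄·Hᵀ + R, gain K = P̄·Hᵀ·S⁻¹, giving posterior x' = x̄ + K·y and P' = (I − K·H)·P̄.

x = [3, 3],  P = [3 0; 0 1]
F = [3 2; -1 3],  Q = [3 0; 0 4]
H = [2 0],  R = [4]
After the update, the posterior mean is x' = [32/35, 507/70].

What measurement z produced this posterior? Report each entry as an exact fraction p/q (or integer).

z = [1]

x̄ = F·x = [15, 6]
P̄ = F·P·Fᵀ + Q = [34 -3; -3 16]
S = H·P̄·Hᵀ + R = [140]
K = P̄·Hᵀ·S⁻¹ = [17/35; -3/70]
x' − x̄ = [-493/35, 87/70] = K·y
y = (KᵀK)⁻¹·Kᵀ·(x' − x̄) = [-29]
z = y + H·x̄ = [-29] + [30] = [1]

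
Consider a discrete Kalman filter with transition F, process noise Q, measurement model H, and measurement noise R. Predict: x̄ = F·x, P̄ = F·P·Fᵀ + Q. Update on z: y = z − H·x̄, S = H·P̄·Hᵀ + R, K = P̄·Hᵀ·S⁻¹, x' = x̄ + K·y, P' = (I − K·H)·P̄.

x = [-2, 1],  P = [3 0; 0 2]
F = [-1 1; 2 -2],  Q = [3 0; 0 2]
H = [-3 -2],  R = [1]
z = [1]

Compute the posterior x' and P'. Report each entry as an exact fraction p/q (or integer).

x̄ = F·x = [3, -6]
P̄ = F·P·Fᵀ + Q = [8 -10; -10 22]
y = z − H·x̄ = [-2]
S = H·P̄·Hᵀ + R = [41]
K = P̄·Hᵀ·S⁻¹ = [-4/41; -14/41]
x' = x̄ + K·y = [131/41, -218/41]
P' = (I − K·H)·P̄ = [312/41 -466/41; -466/41 706/41]

x' = [131/41, -218/41]
P' = [312/41 -466/41; -466/41 706/41]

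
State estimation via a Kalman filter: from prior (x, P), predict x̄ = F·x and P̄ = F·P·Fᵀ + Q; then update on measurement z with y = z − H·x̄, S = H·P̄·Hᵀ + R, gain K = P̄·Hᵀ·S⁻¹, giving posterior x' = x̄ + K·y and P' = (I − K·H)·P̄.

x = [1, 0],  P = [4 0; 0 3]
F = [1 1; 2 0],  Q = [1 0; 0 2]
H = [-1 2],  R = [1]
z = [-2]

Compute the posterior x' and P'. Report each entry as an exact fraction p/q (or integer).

x̄ = F·x = [1, 2]
P̄ = F·P·Fᵀ + Q = [8 8; 8 18]
y = z − H·x̄ = [-5]
S = H·P̄·Hᵀ + R = [49]
K = P̄·Hᵀ·S⁻¹ = [8/49; 4/7]
x' = x̄ + K·y = [9/49, -6/7]
P' = (I − K·H)·P̄ = [328/49 24/7; 24/7 2]

x' = [9/49, -6/7]
P' = [328/49 24/7; 24/7 2]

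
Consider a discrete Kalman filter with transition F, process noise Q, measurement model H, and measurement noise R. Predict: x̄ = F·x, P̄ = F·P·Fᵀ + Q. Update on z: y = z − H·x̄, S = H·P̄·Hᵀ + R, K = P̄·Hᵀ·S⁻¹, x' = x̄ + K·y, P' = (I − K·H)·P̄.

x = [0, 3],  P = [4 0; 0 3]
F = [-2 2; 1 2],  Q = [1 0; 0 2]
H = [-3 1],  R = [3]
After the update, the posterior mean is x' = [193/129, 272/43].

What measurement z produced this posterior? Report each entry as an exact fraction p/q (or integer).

x̄ = F·x = [6, 6]
P̄ = F·P·Fᵀ + Q = [29 4; 4 18]
S = H·P̄·Hᵀ + R = [258]
K = P̄·Hᵀ·S⁻¹ = [-83/258; 1/43]
x' − x̄ = [-581/129, 14/43] = K·y
y = (KᵀK)⁻¹·Kᵀ·(x' − x̄) = [14]
z = y + H·x̄ = [14] + [-12] = [2]

z = [2]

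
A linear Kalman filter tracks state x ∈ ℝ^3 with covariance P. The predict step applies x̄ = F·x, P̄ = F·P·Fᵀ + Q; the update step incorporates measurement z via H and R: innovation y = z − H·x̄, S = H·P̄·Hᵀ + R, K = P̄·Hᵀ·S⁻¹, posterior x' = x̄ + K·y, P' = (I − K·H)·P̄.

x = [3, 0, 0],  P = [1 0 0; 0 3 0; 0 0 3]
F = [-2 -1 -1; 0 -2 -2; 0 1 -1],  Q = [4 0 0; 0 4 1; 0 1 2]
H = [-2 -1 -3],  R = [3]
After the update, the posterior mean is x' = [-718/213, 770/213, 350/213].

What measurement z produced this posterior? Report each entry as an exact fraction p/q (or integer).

z = [-2]

x̄ = F·x = [-6, 0, 0]
P̄ = F·P·Fᵀ + Q = [14 12 0; 12 28 1; 0 1 8]
S = H·P̄·Hᵀ + R = [213]
K = P̄·Hᵀ·S⁻¹ = [-40/213; -55/213; -25/213]
x' − x̄ = [560/213, 770/213, 350/213] = K·y
y = (KᵀK)⁻¹·Kᵀ·(x' − x̄) = [-14]
z = y + H·x̄ = [-14] + [12] = [-2]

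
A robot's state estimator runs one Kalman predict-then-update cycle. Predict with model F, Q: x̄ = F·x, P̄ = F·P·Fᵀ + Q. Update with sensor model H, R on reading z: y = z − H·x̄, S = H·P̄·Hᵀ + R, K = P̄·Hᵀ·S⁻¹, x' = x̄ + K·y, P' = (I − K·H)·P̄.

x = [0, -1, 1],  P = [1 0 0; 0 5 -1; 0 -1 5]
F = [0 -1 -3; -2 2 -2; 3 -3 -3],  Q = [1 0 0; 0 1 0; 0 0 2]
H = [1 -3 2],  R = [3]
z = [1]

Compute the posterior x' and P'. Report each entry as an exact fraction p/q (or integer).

x' = [-2575/977, -2585/977, -2088/977]
P' = [39204/977 33591/977 30888/977; 33591/977 30172/977 28242/977; 30888/977 28242/977 27267/977]

x̄ = F·x = [-2, -4, 0]
P̄ = F·P·Fᵀ + Q = [45 24 48; 24 53 -6; 48 -6 83]
y = z − H·x̄ = [-9]
S = H·P̄·Hᵀ + R = [977]
K = P̄·Hᵀ·S⁻¹ = [69/977; -147/977; 232/977]
x' = x̄ + K·y = [-2575/977, -2585/977, -2088/977]
P' = (I − K·H)·P̄ = [39204/977 33591/977 30888/977; 33591/977 30172/977 28242/977; 30888/977 28242/977 27267/977]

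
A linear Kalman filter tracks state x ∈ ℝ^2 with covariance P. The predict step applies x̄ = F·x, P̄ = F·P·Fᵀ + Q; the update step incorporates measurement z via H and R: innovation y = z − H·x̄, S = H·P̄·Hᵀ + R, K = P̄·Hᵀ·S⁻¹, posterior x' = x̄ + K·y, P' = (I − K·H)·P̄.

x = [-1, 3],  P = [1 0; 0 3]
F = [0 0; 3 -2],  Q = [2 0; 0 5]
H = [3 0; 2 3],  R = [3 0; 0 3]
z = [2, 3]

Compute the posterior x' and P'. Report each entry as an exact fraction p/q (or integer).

x̄ = F·x = [0, -9]
P̄ = F·P·Fᵀ + Q = [2 0; 0 26]
y = z − H·x̄ = [2, 30]
S = H·P̄·Hᵀ + R = [21 12; 12 245]
K = P̄·Hᵀ·S⁻¹ = [474/1667 4/1667; -312/1667 546/1667]
x' = x̄ + K·y = [1068/1667, 753/1667]
P' = (I − K·H)·P̄ = [474/1667 -312/1667; -312/1667 754/1667]

x' = [1068/1667, 753/1667]
P' = [474/1667 -312/1667; -312/1667 754/1667]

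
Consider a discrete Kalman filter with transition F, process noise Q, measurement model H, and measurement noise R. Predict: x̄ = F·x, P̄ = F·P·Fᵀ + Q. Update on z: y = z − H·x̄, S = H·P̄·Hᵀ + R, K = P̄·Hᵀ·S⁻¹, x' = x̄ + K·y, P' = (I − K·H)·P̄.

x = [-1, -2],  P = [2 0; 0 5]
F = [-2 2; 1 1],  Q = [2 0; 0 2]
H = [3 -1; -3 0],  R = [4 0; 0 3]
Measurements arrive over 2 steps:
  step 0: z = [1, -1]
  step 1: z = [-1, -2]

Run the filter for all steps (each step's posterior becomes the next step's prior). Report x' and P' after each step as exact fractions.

step 0: x̄ = F·x = [-2, -3]
step 0: P̄ = F·P·Fᵀ + Q = [30 6; 6 9]
step 0: y = z − H·x̄ = [4, -7]
step 0: S = H·P̄·Hᵀ + R = [247 -252; -252 273]
step 0: K = P̄·Hᵀ·S⁻¹ = [12/187 -354/1309; -9/17 -66/119]
step 0: x' = x̄ + K·y = [28/187, -21/17]
step 0: P' = (I − K·H)·P̄ = [354/1309 66/119; 66/119 450/119]
step 1: x̄ = F·x = [-518/187, -203/187]
step 1: P̄ = F·P·Fᵀ + Q = [18026/1309 9192/1309; 9192/1309 9374/1309]
step 1: y = z − H·x̄ = [1164/187, -1928/187]
step 1: S = H·P̄·Hᵀ + R = [121692/1309 -134658/1309; -134658/1309 166161/1309]
step 1: K = P̄·Hᵀ·S⁻¹ = [7481/88604 -11387/44302; -87709/265812 -19199/44302]
step 1: x' = x̄ + K·y = [8983/22151, 29430/22151]
step 1: P' = (I − K·H)·P̄ = [11387/44302 19199/44302; 19199/44302 348209/132906]

step 0: x' = [28/187, -21/17], P' = [354/1309 66/119; 66/119 450/119]
step 1: x' = [8983/22151, 29430/22151], P' = [11387/44302 19199/44302; 19199/44302 348209/132906]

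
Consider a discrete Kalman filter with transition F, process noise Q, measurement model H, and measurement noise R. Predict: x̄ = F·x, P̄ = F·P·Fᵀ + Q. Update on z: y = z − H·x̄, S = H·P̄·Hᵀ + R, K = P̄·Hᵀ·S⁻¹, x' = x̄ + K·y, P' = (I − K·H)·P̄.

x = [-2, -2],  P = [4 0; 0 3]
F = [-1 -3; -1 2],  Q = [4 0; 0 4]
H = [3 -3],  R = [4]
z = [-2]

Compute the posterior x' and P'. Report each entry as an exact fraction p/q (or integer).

x̄ = F·x = [8, -2]
P̄ = F·P·Fᵀ + Q = [35 -14; -14 20]
y = z − H·x̄ = [-32]
S = H·P̄·Hᵀ + R = [751]
K = P̄·Hᵀ·S⁻¹ = [147/751; -102/751]
x' = x̄ + K·y = [1304/751, 1762/751]
P' = (I − K·H)·P̄ = [4676/751 4480/751; 4480/751 4616/751]

x' = [1304/751, 1762/751]
P' = [4676/751 4480/751; 4480/751 4616/751]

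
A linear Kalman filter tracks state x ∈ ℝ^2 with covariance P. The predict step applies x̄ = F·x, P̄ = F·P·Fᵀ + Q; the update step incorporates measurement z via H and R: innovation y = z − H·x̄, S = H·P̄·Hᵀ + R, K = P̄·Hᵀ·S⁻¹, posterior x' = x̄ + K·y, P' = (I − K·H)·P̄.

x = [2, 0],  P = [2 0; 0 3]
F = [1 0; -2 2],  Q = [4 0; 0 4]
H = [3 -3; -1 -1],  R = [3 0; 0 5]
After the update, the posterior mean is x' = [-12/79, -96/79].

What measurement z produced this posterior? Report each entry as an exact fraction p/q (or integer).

x̄ = F·x = [2, -4]
P̄ = F·P·Fᵀ + Q = [6 -4; -4 24]
S = H·P̄·Hᵀ + R = [345 54; 54 27]
K = P̄·Hᵀ·S⁻¹ = [34/237 -770/2133; -44/237 -788/2133]
x' − x̄ = [-170/79, 220/79] = K·y
y = (KᵀK)⁻¹·Kᵀ·(x' − x̄) = [-15, 0]
z = y + H·x̄ = [-15, 0] + [18, 2] = [3, 2]

z = [3, 2]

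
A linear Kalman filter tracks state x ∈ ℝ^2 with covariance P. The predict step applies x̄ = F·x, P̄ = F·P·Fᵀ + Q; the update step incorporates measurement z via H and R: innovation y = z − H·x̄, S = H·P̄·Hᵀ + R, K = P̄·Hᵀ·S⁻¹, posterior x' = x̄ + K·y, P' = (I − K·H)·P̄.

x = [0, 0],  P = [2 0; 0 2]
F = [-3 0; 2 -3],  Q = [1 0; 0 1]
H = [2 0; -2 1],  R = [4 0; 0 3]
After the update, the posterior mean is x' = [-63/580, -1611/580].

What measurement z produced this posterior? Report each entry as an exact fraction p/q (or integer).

z = [-1, -3]

x̄ = F·x = [0, 0]
P̄ = F·P·Fᵀ + Q = [19 -12; -12 27]
S = H·P̄·Hᵀ + R = [80 -100; -100 154]
K = P̄·Hᵀ·S⁻¹ = [213/580 -5/58; 351/580 21/29]
x' − x̄ = [-63/580, -1611/580] = K·y
y = (KᵀK)⁻¹·Kᵀ·(x' − x̄) = [-1, -3]
z = y + H·x̄ = [-1, -3] + [0, 0] = [-1, -3]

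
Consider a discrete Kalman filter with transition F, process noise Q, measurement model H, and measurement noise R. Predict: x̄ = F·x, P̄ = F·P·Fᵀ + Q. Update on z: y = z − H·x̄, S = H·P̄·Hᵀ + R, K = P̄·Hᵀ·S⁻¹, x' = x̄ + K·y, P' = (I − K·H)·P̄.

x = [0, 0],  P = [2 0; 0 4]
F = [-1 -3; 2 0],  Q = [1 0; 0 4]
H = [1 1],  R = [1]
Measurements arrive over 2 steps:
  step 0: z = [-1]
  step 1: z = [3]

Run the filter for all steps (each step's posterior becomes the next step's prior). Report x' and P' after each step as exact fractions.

step 0: x̄ = F·x = [0, 0]
step 0: P̄ = F·P·Fᵀ + Q = [39 -4; -4 12]
step 0: y = z − H·x̄ = [-1]
step 0: S = H·P̄·Hᵀ + R = [44]
step 0: K = P̄·Hᵀ·S⁻¹ = [35/44; 2/11]
step 0: x' = x̄ + K·y = [-35/44, -2/11]
step 0: P' = (I − K·H)·P̄ = [491/44 -114/11; -114/11 116/11]
step 1: x̄ = F·x = [59/44, -35/22]
step 1: P̄ = F·P·Fᵀ + Q = [1975/44 877/22; 877/22 535/11]
step 1: y = z − H·x̄ = [13/4]
step 1: S = H·P̄·Hᵀ + R = [697/4]
step 1: K = P̄·Hᵀ·S⁻¹ = [339/697; 354/697]
step 1: x' = x̄ + K·y = [22400/7667, 458/7667]
step 1: P' = (I − K·H)·P̄ = [28111/7667 -24382/7667; -24382/7667 28276/7667]

step 0: x' = [-35/44, -2/11], P' = [491/44 -114/11; -114/11 116/11]
step 1: x' = [22400/7667, 458/7667], P' = [28111/7667 -24382/7667; -24382/7667 28276/7667]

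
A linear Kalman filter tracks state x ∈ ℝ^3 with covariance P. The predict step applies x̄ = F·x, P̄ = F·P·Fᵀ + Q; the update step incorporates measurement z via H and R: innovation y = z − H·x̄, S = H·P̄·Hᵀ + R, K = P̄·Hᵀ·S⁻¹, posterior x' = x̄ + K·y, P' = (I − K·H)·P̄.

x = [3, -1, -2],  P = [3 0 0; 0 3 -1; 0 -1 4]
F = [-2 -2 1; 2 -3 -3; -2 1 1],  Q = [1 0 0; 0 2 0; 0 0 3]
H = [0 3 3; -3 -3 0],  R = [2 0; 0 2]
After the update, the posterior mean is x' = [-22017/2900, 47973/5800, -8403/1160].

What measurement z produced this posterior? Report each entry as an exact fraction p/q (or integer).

z = [3, -2]

x̄ = F·x = [-6, 15, -9]
P̄ = F·P·Fᵀ + Q = [33 -9 11; -9 59 -27; 11 -27 20]
S = H·P̄·Hᵀ + R = [227 -306; -306 668]
K = P̄·Hᵀ·S⁻¹ = [-2253/7250 -3627/14500; 4557/14500 -2337/29000; 33/2900 447/5800]
x' − x̄ = [-4617/2900, -39027/5800, 2037/1160] = K·y
y = (KᵀK)⁻¹·Kᵀ·(x' − x̄) = [-15, 25]
z = y + H·x̄ = [-15, 25] + [18, -27] = [3, -2]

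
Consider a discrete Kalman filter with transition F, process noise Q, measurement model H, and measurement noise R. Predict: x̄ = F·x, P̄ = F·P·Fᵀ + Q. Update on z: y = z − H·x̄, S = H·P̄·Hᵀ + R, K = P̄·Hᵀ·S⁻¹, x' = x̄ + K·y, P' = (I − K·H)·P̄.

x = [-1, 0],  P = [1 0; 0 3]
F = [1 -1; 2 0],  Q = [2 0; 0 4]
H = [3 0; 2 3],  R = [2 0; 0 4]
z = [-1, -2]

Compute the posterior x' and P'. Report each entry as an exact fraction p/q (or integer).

x' = [-17/53, -28/53]
P' = [210/1007 -128/1007; -128/1007 500/1007]

x̄ = F·x = [-1, -2]
P̄ = F·P·Fᵀ + Q = [6 2; 2 8]
y = z − H·x̄ = [2, 6]
S = H·P̄·Hᵀ + R = [56 54; 54 124]
K = P̄·Hᵀ·S⁻¹ = [315/1007 9/1007; -192/1007 311/1007]
x' = x̄ + K·y = [-17/53, -28/53]
P' = (I − K·H)·P̄ = [210/1007 -128/1007; -128/1007 500/1007]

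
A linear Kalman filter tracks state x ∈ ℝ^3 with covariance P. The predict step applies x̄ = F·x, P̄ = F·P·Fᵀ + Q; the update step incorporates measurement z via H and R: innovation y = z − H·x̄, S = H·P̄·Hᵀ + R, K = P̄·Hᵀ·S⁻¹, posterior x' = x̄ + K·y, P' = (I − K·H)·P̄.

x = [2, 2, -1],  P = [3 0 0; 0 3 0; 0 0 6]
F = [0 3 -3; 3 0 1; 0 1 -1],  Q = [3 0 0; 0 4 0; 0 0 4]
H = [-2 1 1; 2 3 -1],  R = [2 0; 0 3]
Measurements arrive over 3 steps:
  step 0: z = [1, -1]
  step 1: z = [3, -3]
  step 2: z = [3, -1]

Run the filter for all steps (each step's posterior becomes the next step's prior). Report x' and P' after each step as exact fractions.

step 0: x̄ = F·x = [9, 5, 3]
step 0: P̄ = F·P·Fᵀ + Q = [84 -18 27; -18 37 -6; 27 -6 13]
step 0: y = z − H·x̄ = [11, -31]
step 0: S = H·P̄·Hᵀ + R = [340 -70; -70 397]
step 0: K = P̄·Hᵀ·S⁻¹ = [-19011/43360 615/4336; 32269/130080 3223/13008; -5683/43360 151/4336]
step 0: x' = x̄ + K·y = [-9531/43360, 6229/130080, 20757/43360]
step 0: P' = (I − K·H)·P̄ = [84441/43360 -4893/43360 135753/43360; -4893/43360 40307/130080 -1709/43360; 135753/43360 -1709/43360 261849/43360]
step 1: x̄ = F·x = [-28021/21680, -1959/10840, -28021/65040]
step 1: P̄ = F·P·Fᵀ + Q = [659601/10840 -257061/5420 209027/10840; -257061/5420 125611/2710 -85687/5420; 209027/10840 -85687/5420 339107/32520]
step 1: y = z − H·x̄ = [66769/65040, -19753/65040]
step 1: S = H·P̄·Hᵀ + R = [12459587/32520 3917221/32520; 3917221/32520 3985883/32520]
step 1: K = P̄·Hᵀ·S⁻¹ = [-13365957/31978303 4295418/50251619; 24069634/95934909 36633560/150754857; -3018391/31978303 -3247282/50251619]
step 1: x' = x̄ + K·y = [-1229421651/703522666, 6426575/2110567998, -357459527/703522666]
step 1: P' = (I − K·H)·P̄ = [572333172/351761333 -50961819/351761333 901577109/351761333; -50961819/351761333 324709177/1055283999 -33649381/351761333; 901577109/351761333 -33649381/351761333 1770398997/351761333]
step 2: x̄ = F·x = [2132026/1390361, -288980320/50251619, 2132026/4171083]
step 2: P̄ = F·P·Fᵀ + Q = [73394037/1390361 -7896666/198623 23074318/1390361; -7896666/198623 1962557933/50251619 -2632222/198623; 23074318/1390361 -2632222/198623 39758650/4171083]
step 2: y = z − H·x̄ = [11931451607/1055283999, 14453463271/1055283999]
step 2: S = H·P̄·Hᵀ + R = [346003844785/1055283999 100661499305/1055283999; 100661499305/1055283999 117369042088/1055283999]
step 2: K = P̄·Hᵀ·S⁻¹ = [-4020167195598/9626919517315 165188097636/1925383903463; 7237001241421/28880758551945 1402203500810/5776151710389; -180798929816/1925383903463 -123603438424/1925383903463]
step 2: x' = x̄ + K·y = [-19379024261004/9626919517315, 11765578061303/28880758551945, -2752940820398/1925383903463]
step 2: P' = (I − K·H)·P̄ = [15659659646931/9626919517315 -1390628231664/9626919517315 4933922626866/1925383903463; -1390628231664/9626919517315 8876763748748/28880758551945 -183102043726/1925383903463; 4933922626866/1925383903463 -183102043726/1925383903463 9689349437826/1925383903463]

step 0: x' = [-9531/43360, 6229/130080, 20757/43360], P' = [84441/43360 -4893/43360 135753/43360; -4893/43360 40307/130080 -1709/43360; 135753/43360 -1709/43360 261849/43360]
step 1: x' = [-1229421651/703522666, 6426575/2110567998, -357459527/703522666], P' = [572333172/351761333 -50961819/351761333 901577109/351761333; -50961819/351761333 324709177/1055283999 -33649381/351761333; 901577109/351761333 -33649381/351761333 1770398997/351761333]
step 2: x' = [-19379024261004/9626919517315, 11765578061303/28880758551945, -2752940820398/1925383903463], P' = [15659659646931/9626919517315 -1390628231664/9626919517315 4933922626866/1925383903463; -1390628231664/9626919517315 8876763748748/28880758551945 -183102043726/1925383903463; 4933922626866/1925383903463 -183102043726/1925383903463 9689349437826/1925383903463]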